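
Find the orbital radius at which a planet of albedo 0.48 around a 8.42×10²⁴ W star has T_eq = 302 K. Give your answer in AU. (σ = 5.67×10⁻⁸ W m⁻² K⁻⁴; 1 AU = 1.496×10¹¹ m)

d ≈ 0.0908 AU

From T_eq⁴ = L(1−A)/(16πσd²): d = √[L(1−A)/(16πσT_eq⁴)].
d = √[8.42×10²⁴ × 0.52 / (16π × 5.67×10⁻⁸ × (302)⁴)] = 1.36×10¹⁰ m = 0.0908 AU.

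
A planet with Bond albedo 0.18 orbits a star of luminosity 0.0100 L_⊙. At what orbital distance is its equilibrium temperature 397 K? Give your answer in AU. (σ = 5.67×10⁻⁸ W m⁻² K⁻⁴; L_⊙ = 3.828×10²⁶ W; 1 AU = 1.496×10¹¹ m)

L = 0.0100 × 3.828×10²⁶ = 3.83×10²⁴ W.
From T_eq⁴ = L(1−A)/(16πσd²): d = √[L(1−A)/(16πσT_eq⁴)].
d = √[3.83×10²⁴ × 0.82 / (16π × 5.67×10⁻⁸ × (397)⁴)] = 6.66×10⁹ m = 0.0445 AU.

d ≈ 0.0445 AU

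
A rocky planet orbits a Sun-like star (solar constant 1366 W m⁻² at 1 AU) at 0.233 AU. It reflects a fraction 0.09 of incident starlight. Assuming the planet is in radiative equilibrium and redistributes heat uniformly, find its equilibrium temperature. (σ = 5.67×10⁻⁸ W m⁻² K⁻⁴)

Flux at 0.233 AU: S = 1366/0.233² = 2.52×10⁴ W m⁻².
Energy balance: absorbed = emitted ⇒ πR²·S(1−A) = 4πR²·σT_eq⁴, so T_eq⁴ = S(1−A)/(4σ).
T_eq = [2.52×10⁴ × 0.91 / (4 × 5.67×10⁻⁸)]^(1/4) = (1.01×10¹¹)^(1/4) = 564 K.

T_eq ≈ 564 K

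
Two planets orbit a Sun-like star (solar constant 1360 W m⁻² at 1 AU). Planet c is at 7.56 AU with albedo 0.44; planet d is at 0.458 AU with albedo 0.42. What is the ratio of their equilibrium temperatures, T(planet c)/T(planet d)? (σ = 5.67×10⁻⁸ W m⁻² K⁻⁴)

T_eq = [S₀(1−A)/(4σd²)]^(1/4), so T ∝ (1−A)^(1/4) / √d.
T₁ = [1360×0.56/(4×5.67×10⁻⁸×7.56²)]^(1/4) = 87.55 K.
T₂ = [1360×0.58/(4×5.67×10⁻⁸×0.458²)]^(1/4) = 358.84 K.

T₁/T₂ ≈ 0.244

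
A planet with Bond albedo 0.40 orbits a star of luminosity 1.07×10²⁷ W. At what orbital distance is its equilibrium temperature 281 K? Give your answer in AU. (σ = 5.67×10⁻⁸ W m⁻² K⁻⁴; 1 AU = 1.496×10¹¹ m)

d ≈ 1.27 AU

From T_eq⁴ = L(1−A)/(16πσd²): d = √[L(1−A)/(16πσT_eq⁴)].
d = √[1.07×10²⁷ × 0.60 / (16π × 5.67×10⁻⁸ × (281)⁴)] = 1.90×10¹¹ m = 1.27 AU.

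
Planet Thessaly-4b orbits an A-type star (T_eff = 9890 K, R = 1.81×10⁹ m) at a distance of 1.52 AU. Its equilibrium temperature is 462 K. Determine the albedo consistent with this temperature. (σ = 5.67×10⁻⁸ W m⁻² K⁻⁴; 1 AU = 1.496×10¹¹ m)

A ≈ 0.70

d = 1.52 AU = 2.27×10¹¹ m.
L = 4πR_⋆²σT_⋆⁴ = 4π(1.81×10⁹)² × 5.67×10⁻⁸ × (9890)⁴ = 2.23×10²⁸ W.
S = L/(4πd²) = 3.44×10⁴ W m⁻².
From T_eq⁴ = S(1−A)/(4σ): 1−A = 4σT_eq⁴/S.
1−A = 4 × 5.67×10⁻⁸ × (462)⁴ / 3.44×10⁴ = 0.301.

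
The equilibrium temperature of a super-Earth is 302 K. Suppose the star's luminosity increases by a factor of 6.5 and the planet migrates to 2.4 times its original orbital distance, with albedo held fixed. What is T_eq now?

T_eq ∝ L^(1/4) · d^(−1/2).
T′ = 302 × 6.5^(1/4) / 2.4^(1/2) = 311 K.

T_eq ≈ 311 K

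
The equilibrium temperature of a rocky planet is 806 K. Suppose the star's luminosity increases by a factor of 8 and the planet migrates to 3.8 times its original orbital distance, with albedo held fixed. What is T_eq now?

T_eq ∝ L^(1/4) · d^(−1/2).
T′ = 806 × 8^(1/4) / 3.8^(1/2) = 695 K.

T_eq ≈ 695 K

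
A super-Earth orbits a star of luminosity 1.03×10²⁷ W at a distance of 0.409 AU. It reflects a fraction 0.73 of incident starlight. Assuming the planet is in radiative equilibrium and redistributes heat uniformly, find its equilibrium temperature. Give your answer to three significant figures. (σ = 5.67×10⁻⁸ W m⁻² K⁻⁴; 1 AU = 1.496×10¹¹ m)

d = 0.409 AU = 6.12×10¹⁰ m.
Flux: S = L/(4πd²) = 1.03×10²⁷/(4π×(6.12×10¹⁰)²) = 2.19×10⁴ W m⁻².
Energy balance: absorbed = emitted ⇒ πR²·S(1−A) = 4πR²·σT_eq⁴, so T_eq⁴ = S(1−A)/(4σ).
T_eq = [2.19×10⁴ × 0.27 / (4 × 5.67×10⁻⁸)]^(1/4) = (2.61×10¹⁰)^(1/4) = 402 K.

T_eq ≈ 402 K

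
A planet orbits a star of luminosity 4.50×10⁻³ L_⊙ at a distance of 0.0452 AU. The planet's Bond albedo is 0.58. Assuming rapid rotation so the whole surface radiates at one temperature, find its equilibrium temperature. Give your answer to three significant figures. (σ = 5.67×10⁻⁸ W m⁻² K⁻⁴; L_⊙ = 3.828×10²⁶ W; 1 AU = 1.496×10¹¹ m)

T_eq ≈ 273 K

d = 0.0452 AU = 6.76×10⁹ m.
L = 4.50×10⁻³ × 3.828×10²⁶ = 1.72×10²⁴ W.
Flux: S = L/(4πd²) = 1.72×10²⁴/(4π×(6.76×10⁹)²) = 3000 W m⁻².
Energy balance: absorbed = emitted ⇒ πR²·S(1−A) = 4πR²·σT_eq⁴, so T_eq⁴ = S(1−A)/(4σ).
T_eq = [3000 × 0.42 / (4 × 5.67×10⁻⁸)]^(1/4) = (5.55×10⁹)^(1/4) = 273 K.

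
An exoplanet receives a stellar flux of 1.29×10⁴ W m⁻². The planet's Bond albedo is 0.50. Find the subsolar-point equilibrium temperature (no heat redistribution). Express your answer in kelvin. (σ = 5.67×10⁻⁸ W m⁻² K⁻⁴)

At the subsolar point the surface absorbs S(1−A) and emits σT⁴ per unit area — no factor of 4, since only the local patch is in balance.
T = [1.29×10⁴ × 0.50 / 5.67×10⁻⁸]^(1/4) = (1.14×10¹¹)^(1/4) = 581 K.

T_ss ≈ 581 K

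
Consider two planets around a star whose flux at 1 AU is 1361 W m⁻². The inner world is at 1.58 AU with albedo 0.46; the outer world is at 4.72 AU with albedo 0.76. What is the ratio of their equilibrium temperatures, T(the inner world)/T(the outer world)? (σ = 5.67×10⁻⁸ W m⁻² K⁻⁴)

T₁/T₂ ≈ 2.117

T_eq = [S₀(1−A)/(4σd²)]^(1/4), so T ∝ (1−A)^(1/4) / √d.
T₁ = [1361×0.54/(4×5.67×10⁻⁸×1.58²)]^(1/4) = 189.81 K.
T₂ = [1361×0.24/(4×5.67×10⁻⁸×4.72²)]^(1/4) = 89.67 K.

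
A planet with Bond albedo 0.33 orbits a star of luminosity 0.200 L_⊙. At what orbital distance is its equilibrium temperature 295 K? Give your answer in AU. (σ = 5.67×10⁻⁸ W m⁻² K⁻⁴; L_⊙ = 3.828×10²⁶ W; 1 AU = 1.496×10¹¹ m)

L = 0.200 × 3.828×10²⁶ = 7.66×10²⁵ W.
From T_eq⁴ = L(1−A)/(16πσd²): d = √[L(1−A)/(16πσT_eq⁴)].
d = √[7.66×10²⁵ × 0.67 / (16π × 5.67×10⁻⁸ × (295)⁴)] = 4.87×10¹⁰ m = 0.326 AU.

d ≈ 0.326 AU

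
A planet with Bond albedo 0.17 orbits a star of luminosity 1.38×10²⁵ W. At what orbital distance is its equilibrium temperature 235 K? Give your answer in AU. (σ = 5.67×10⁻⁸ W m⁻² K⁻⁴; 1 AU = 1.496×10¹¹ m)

d ≈ 0.243 AU

From T_eq⁴ = L(1−A)/(16πσd²): d = √[L(1−A)/(16πσT_eq⁴)].
d = √[1.38×10²⁵ × 0.83 / (16π × 5.67×10⁻⁸ × (235)⁴)] = 3.63×10¹⁰ m = 0.243 AU.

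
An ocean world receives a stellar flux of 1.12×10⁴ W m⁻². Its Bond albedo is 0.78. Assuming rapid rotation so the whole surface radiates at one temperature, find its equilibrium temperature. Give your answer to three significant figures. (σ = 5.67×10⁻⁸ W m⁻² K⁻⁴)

T_eq ≈ 323 K

Energy balance: absorbed = emitted ⇒ πR²·S(1−A) = 4πR²·σT_eq⁴, so T_eq⁴ = S(1−A)/(4σ).
T_eq = [1.12×10⁴ × 0.22 / (4 × 5.67×10⁻⁸)]^(1/4) = (1.09×10¹⁰)^(1/4) = 323 K.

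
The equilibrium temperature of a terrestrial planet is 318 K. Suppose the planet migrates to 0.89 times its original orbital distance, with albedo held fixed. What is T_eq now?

T_eq ∝ L^(1/4) · d^(−1/2).
T′ = 318 / 0.89^(1/2) = 337 K.

T_eq ≈ 337 K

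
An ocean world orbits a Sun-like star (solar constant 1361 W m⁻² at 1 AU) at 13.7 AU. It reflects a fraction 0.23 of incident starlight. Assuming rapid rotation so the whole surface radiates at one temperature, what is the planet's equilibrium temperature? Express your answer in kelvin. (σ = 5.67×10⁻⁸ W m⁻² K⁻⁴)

Flux at 13.7 AU: S = 1361/13.7² = 7.25 W m⁻².
Energy balance: absorbed = emitted ⇒ πR²·S(1−A) = 4πR²·σT_eq⁴, so T_eq⁴ = S(1−A)/(4σ).
T_eq = [7.25 × 0.77 / (4 × 5.67×10⁻⁸)]^(1/4) = (2.46×10⁷)^(1/4) = 70.4 K.

T_eq ≈ 70.4 K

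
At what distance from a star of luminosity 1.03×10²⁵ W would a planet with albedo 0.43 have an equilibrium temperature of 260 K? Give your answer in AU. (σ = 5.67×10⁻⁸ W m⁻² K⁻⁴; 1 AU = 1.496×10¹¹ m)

From T_eq⁴ = L(1−A)/(16πσd²): d = √[L(1−A)/(16πσT_eq⁴)].
d = √[1.03×10²⁵ × 0.57 / (16π × 5.67×10⁻⁸ × (260)⁴)] = 2.12×10¹⁰ m = 0.142 AU.

d ≈ 0.142 AU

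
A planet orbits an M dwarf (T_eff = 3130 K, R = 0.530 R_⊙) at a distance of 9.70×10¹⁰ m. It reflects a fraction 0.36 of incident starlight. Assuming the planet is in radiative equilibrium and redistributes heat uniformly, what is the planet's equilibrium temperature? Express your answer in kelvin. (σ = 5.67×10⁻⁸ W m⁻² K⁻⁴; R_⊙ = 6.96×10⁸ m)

R_⋆ = 0.530 × 6.96×10⁸ = 3.69×10⁸ m.
L = 4πR_⋆²σT_⋆⁴ = 4π(3.69×10⁸)² × 5.67×10⁻⁸ × (3130)⁴ = 9.31×10²⁴ W.
S = L/(4πd²) = 78.7 W m⁻².
Energy balance: absorbed = emitted ⇒ πR²·S(1−A) = 4πR²·σT_eq⁴, so T_eq⁴ = S(1−A)/(4σ).
T_eq = [78.7 × 0.64 / (4 × 5.67×10⁻⁸)]^(1/4) = (2.22×10⁸)^(1/4) = 122 K.

T_eq ≈ 122 K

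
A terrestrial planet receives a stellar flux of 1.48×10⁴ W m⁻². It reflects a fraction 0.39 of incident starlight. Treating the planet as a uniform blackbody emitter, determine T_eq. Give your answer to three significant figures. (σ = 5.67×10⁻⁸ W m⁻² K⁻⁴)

T_eq ≈ 447 K

Energy balance: absorbed = emitted ⇒ πR²·S(1−A) = 4πR²·σT_eq⁴, so T_eq⁴ = S(1−A)/(4σ).
T_eq = [1.48×10⁴ × 0.61 / (4 × 5.67×10⁻⁸)]^(1/4) = (3.98×10¹⁰)^(1/4) = 447 K.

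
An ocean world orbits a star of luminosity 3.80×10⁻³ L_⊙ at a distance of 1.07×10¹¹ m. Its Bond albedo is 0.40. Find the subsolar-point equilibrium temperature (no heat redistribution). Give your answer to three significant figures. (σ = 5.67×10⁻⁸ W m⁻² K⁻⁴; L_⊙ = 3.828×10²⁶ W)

L = 3.80×10⁻³ × 3.828×10²⁶ = 1.45×10²⁴ W.
Flux: S = L/(4πd²) = 1.45×10²⁴/(4π×(1.07×10¹¹)²) = 10.1 W m⁻².
At the subsolar point the surface absorbs S(1−A) and emits σT⁴ per unit area — no factor of 4, since only the local patch is in balance.
T = [10.1 × 0.60 / 5.67×10⁻⁸]^(1/4) = (1.07×10⁸)^(1/4) = 102 K.

T_ss ≈ 102 K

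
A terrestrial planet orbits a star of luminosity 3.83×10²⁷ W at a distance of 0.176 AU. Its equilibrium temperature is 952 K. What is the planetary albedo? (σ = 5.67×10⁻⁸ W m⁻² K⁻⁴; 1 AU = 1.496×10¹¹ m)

A ≈ 0.58

d = 0.176 AU = 2.63×10¹⁰ m.
Flux: S = L/(4πd²) = 3.83×10²⁷/(4π×(2.63×10¹⁰)²) = 4.40×10⁵ W m⁻².
From T_eq⁴ = S(1−A)/(4σ): 1−A = 4σT_eq⁴/S.
1−A = 4 × 5.67×10⁻⁸ × (952)⁴ / 4.40×10⁵ = 0.424.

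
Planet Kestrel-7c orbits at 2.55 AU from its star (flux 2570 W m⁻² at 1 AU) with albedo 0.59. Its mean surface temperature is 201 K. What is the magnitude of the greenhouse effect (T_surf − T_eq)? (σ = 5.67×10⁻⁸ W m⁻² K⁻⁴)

S = 2570/2.55² = 395.2 W m⁻².
T_eq = [S(1−A)/(4σ)]^(1/4) = [395.2×0.41/(4×5.67×10⁻⁸)]^(1/4) = 163.5 K.
ΔT = T_surf − T_eq = 201 − 163.5.

ΔT ≈ 37.5 K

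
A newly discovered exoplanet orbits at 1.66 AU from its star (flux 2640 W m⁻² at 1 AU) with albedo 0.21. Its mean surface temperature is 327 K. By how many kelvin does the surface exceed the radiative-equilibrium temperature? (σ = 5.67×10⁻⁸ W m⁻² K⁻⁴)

ΔT ≈ 86.7 K

S = 2640/1.66² = 958.0 W m⁻².
T_eq = [S(1−A)/(4σ)]^(1/4) = [958.0×0.79/(4×5.67×10⁻⁸)]^(1/4) = 240.3 K.
ΔT = T_surf − T_eq = 327 − 240.3.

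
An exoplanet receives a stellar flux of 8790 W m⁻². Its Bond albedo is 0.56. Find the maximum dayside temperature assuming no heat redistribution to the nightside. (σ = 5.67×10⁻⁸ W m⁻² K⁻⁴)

With no redistribution each surface element balances locally: S(1−A) = σT⁴.
T = [8790 × 0.44 / 5.67×10⁻⁸]^(1/4) = (6.82×10¹⁰)^(1/4) = 511 K.

T_ss ≈ 511 K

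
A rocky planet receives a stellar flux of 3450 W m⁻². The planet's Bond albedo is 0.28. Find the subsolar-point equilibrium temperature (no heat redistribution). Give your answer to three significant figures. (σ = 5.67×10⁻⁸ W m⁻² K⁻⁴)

At the subsolar point the surface absorbs S(1−A) and emits σT⁴ per unit area — no factor of 4, since only the local patch is in balance.
T = [3450 × 0.72 / 5.67×10⁻⁸]^(1/4) = (4.38×10¹⁰)^(1/4) = 458 K.

T_ss ≈ 458 K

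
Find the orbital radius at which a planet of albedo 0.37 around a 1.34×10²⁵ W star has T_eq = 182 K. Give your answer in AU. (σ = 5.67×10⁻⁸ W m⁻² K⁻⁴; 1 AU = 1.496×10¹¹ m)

d ≈ 0.347 AU

From T_eq⁴ = L(1−A)/(16πσd²): d = √[L(1−A)/(16πσT_eq⁴)].
d = √[1.34×10²⁵ × 0.63 / (16π × 5.67×10⁻⁸ × (182)⁴)] = 5.20×10¹⁰ m = 0.347 AU.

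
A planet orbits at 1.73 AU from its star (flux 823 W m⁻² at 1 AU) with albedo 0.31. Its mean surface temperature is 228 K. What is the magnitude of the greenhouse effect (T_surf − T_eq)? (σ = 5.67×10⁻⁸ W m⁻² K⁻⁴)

S = 823/1.73² = 275.0 W m⁻².
T_eq = [S(1−A)/(4σ)]^(1/4) = [275.0×0.69/(4×5.67×10⁻⁸)]^(1/4) = 170.1 K.
ΔT = T_surf − T_eq = 228 − 170.1.

ΔT ≈ 57.9 K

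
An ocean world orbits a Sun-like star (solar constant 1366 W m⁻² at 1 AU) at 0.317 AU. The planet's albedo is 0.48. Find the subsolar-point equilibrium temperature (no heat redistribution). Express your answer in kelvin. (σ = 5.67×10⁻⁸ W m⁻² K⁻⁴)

T_ss ≈ 594 K

Flux at 0.317 AU: S = 1366/0.317² = 1.36×10⁴ W m⁻².
At the subsolar point the surface absorbs S(1−A) and emits σT⁴ per unit area — no factor of 4, since only the local patch is in balance.
T = [1.36×10⁴ × 0.52 / 5.67×10⁻⁸]^(1/4) = (1.25×10¹¹)^(1/4) = 594 K.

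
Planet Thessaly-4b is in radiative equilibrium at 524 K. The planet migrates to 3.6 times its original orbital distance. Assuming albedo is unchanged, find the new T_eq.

T_eq ≈ 276 K

T_eq ∝ L^(1/4) · d^(−1/2).
T′ = 524 / 3.6^(1/2) = 276 K.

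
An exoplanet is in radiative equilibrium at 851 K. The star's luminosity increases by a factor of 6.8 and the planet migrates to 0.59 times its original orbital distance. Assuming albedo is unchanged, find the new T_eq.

T_eq ≈ 1790 K

T_eq ∝ L^(1/4) · d^(−1/2).
T′ = 851 × 6.8^(1/4) / 0.59^(1/2) = 1790 K.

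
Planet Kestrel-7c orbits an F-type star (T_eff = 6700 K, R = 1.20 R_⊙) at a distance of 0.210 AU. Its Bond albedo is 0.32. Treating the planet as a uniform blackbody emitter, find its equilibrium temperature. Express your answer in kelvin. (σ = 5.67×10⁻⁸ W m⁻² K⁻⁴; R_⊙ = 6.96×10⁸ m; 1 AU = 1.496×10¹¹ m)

T_eq ≈ 701 K

R_⋆ = 1.20 × 6.96×10⁸ = 8.35×10⁸ m.
d = 0.210 AU = 3.14×10¹⁰ m.
L = 4πR_⋆²σT_⋆⁴ = 4π(8.35×10⁸)² × 5.67×10⁻⁸ × (6700)⁴ = 1.00×10²⁷ W.
S = L/(4πd²) = 8.08×10⁴ W m⁻².
Energy balance: absorbed = emitted ⇒ πR²·S(1−A) = 4πR²·σT_eq⁴, so T_eq⁴ = S(1−A)/(4σ).
T_eq = [8.08×10⁴ × 0.68 / (4 × 5.67×10⁻⁸)]^(1/4) = (2.42×10¹¹)^(1/4) = 701 K.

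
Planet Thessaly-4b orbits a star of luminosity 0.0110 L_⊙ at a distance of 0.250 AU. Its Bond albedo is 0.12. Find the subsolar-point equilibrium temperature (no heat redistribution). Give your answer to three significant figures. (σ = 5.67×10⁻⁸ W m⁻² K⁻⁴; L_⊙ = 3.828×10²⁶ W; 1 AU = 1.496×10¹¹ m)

T_ss ≈ 247 K

d = 0.250 AU = 3.74×10¹⁰ m.
L = 0.0110 × 3.828×10²⁶ = 4.21×10²⁴ W.
Flux: S = L/(4πd²) = 4.21×10²⁴/(4π×(3.74×10¹⁰)²) = 240 W m⁻².
At the subsolar point the surface absorbs S(1−A) and emits σT⁴ per unit area — no factor of 4, since only the local patch is in balance.
T = [240 × 0.88 / 5.67×10⁻⁸]^(1/4) = (3.72×10⁹)^(1/4) = 247 K.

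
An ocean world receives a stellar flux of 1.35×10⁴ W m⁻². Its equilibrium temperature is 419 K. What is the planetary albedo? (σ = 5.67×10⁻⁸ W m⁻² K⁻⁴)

From T_eq⁴ = S(1−A)/(4σ): 1−A = 4σT_eq⁴/S.
1−A = 4 × 5.67×10⁻⁸ × (419)⁴ / 1.35×10⁴ = 0.518.

A ≈ 0.48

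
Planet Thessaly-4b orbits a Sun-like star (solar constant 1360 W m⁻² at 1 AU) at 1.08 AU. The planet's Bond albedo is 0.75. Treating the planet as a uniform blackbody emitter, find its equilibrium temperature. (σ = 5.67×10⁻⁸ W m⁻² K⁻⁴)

Flux at 1.08 AU: S = 1360/1.08² = 1170 W m⁻².
Energy balance: absorbed = emitted ⇒ πR²·S(1−A) = 4πR²·σT_eq⁴, so T_eq⁴ = S(1−A)/(4σ).
T_eq = [1170 × 0.25 / (4 × 5.67×10⁻⁸)]^(1/4) = (1.29×10⁹)^(1/4) = 189 K.

T_eq ≈ 189 K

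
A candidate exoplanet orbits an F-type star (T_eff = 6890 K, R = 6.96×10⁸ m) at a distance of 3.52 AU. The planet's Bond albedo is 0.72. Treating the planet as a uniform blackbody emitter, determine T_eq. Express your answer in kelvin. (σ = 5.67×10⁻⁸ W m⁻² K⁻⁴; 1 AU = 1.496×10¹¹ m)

T_eq ≈ 129 K

d = 3.52 AU = 5.27×10¹¹ m.
L = 4πR_⋆²σT_⋆⁴ = 4π(6.96×10⁸)² × 5.67×10⁻⁸ × (6890)⁴ = 7.78×10²⁶ W.
S = L/(4πd²) = 223 W m⁻².
Energy balance: absorbed = emitted ⇒ πR²·S(1−A) = 4πR²·σT_eq⁴, so T_eq⁴ = S(1−A)/(4σ).
T_eq = [223 × 0.28 / (4 × 5.67×10⁻⁸)]^(1/4) = (2.76×10⁸)^(1/4) = 129 K.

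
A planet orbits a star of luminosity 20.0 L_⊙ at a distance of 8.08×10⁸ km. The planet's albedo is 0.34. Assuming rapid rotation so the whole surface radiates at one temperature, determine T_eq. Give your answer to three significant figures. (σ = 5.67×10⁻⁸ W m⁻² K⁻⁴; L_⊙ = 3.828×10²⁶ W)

d = 8.08×10⁸ km = 8.08×10¹¹ m.
L = 20.0 × 3.828×10²⁶ = 7.66×10²⁷ W.
Flux: S = L/(4πd²) = 7.66×10²⁷/(4π×(8.08×10¹¹)²) = 933 W m⁻².
Energy balance: absorbed = emitted ⇒ πR²·S(1−A) = 4πR²·σT_eq⁴, so T_eq⁴ = S(1−A)/(4σ).
T_eq = [933 × 0.66 / (4 × 5.67×10⁻⁸)]^(1/4) = (2.72×10⁹)^(1/4) = 228 K.

T_eq ≈ 228 K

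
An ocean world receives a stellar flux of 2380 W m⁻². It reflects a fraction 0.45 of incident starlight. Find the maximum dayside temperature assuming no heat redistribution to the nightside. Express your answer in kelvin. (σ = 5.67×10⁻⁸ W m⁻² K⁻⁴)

T_ss ≈ 390 K

With no redistribution each surface element balances locally: S(1−A) = σT⁴.
T = [2380 × 0.55 / 5.67×10⁻⁸]^(1/4) = (2.31×10¹⁰)^(1/4) = 390 K.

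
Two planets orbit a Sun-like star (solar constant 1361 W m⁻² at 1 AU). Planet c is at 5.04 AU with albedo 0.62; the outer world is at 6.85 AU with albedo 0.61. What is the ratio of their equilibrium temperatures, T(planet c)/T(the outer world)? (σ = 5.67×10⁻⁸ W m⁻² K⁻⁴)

T_eq = [S₀(1−A)/(4σd²)]^(1/4), so T ∝ (1−A)^(1/4) / √d.
T₁ = [1361×0.38/(4×5.67×10⁻⁸×5.04²)]^(1/4) = 97.34 K.
T₂ = [1361×0.39/(4×5.67×10⁻⁸×6.85²)]^(1/4) = 84.04 K.

T₁/T₂ ≈ 1.158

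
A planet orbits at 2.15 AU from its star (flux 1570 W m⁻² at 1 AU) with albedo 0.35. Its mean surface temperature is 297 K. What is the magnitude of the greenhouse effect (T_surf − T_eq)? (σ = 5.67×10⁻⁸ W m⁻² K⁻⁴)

ΔT ≈ 120.4 K

S = 1570/2.15² = 339.6 W m⁻².
T_eq = [S(1−A)/(4σ)]^(1/4) = [339.6×0.65/(4×5.67×10⁻⁸)]^(1/4) = 176.6 K.
ΔT = T_surf − T_eq = 297 − 176.6.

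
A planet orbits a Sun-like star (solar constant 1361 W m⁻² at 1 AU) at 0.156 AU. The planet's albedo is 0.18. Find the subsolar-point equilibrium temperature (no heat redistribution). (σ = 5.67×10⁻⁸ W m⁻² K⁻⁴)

T_ss ≈ 948 K

Flux at 0.156 AU: S = 1361/0.156² = 5.59×10⁴ W m⁻².
At the subsolar point the surface absorbs S(1−A) and emits σT⁴ per unit area — no factor of 4, since only the local patch is in balance.
T = [5.59×10⁴ × 0.82 / 5.67×10⁻⁸]^(1/4) = (8.09×10¹¹)^(1/4) = 948 K.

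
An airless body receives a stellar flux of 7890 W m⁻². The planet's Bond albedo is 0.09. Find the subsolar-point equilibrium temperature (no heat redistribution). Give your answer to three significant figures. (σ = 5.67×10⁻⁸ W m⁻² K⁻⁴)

T_ss ≈ 597 K

At the subsolar point the surface absorbs S(1−A) and emits σT⁴ per unit area — no factor of 4, since only the local patch is in balance.
T = [7890 × 0.91 / 5.67×10⁻⁸]^(1/4) = (1.27×10¹¹)^(1/4) = 597 K.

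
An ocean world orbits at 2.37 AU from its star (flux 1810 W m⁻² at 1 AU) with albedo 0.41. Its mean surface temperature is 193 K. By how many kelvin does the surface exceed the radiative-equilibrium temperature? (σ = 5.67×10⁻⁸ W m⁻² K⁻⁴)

ΔT ≈ 22.8 K

S = 1810/2.37² = 322.2 W m⁻².
T_eq = [S(1−A)/(4σ)]^(1/4) = [322.2×0.59/(4×5.67×10⁻⁸)]^(1/4) = 170.2 K.
ΔT = T_surf − T_eq = 193 − 170.2.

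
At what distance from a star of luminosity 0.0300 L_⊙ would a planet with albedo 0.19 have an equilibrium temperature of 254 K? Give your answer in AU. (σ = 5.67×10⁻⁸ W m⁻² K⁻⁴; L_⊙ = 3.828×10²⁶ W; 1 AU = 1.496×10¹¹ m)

d ≈ 0.187 AU

L = 0.0300 × 3.828×10²⁶ = 1.15×10²⁵ W.
From T_eq⁴ = L(1−A)/(16πσd²): d = √[L(1−A)/(16πσT_eq⁴)].
d = √[1.15×10²⁵ × 0.81 / (16π × 5.67×10⁻⁸ × (254)⁴)] = 2.80×10¹⁰ m = 0.187 AU.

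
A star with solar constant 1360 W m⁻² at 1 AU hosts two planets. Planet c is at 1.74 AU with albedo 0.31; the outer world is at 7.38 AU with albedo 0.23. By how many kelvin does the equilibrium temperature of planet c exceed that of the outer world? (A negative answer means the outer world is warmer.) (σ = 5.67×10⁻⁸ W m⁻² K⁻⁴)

T_eq = [S₀(1−A)/(4σd²)]^(1/4), so T ∝ (1−A)^(1/4) / √d.
T₁ = [1360×0.69/(4×5.67×10⁻⁸×1.74²)]^(1/4) = 192.27 K.
T₂ = [1360×0.77/(4×5.67×10⁻⁸×7.38²)]^(1/4) = 95.96 K.

ΔT ≈ 96.3 K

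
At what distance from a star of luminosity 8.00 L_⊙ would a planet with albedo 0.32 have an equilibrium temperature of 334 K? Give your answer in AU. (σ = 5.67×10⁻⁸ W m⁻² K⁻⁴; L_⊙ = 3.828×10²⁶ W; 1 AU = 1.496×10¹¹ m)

d ≈ 1.62 AU

L = 8.00 × 3.828×10²⁶ = 3.06×10²⁷ W.
From T_eq⁴ = L(1−A)/(16πσd²): d = √[L(1−A)/(16πσT_eq⁴)].
d = √[3.06×10²⁷ × 0.68 / (16π × 5.67×10⁻⁸ × (334)⁴)] = 2.42×10¹¹ m = 1.62 AU.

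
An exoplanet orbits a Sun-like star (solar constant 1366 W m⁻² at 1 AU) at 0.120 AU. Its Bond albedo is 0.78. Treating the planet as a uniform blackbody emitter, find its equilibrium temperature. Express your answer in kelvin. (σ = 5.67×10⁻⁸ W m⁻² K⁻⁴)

Flux at 0.120 AU: S = 1366/0.120² = 9.49×10⁴ W m⁻².
Energy balance: absorbed = emitted ⇒ πR²·S(1−A) = 4πR²·σT_eq⁴, so T_eq⁴ = S(1−A)/(4σ).
T_eq = [9.49×10⁴ × 0.22 / (4 × 5.67×10⁻⁸)]^(1/4) = (9.20×10¹⁰)^(1/4) = 551 K.

T_eq ≈ 551 K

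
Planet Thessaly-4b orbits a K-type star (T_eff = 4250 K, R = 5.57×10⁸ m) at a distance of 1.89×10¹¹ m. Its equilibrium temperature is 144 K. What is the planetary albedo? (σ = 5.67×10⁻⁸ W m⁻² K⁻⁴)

L = 4πR_⋆²σT_⋆⁴ = 4π(5.57×10⁸)² × 5.67×10⁻⁸ × (4250)⁴ = 7.21×10²⁵ W.
S = L/(4πd²) = 161 W m⁻².
From T_eq⁴ = S(1−A)/(4σ): 1−A = 4σT_eq⁴/S.
1−A = 4 × 5.67×10⁻⁸ × (144)⁴ / 161 = 0.607.

A ≈ 0.39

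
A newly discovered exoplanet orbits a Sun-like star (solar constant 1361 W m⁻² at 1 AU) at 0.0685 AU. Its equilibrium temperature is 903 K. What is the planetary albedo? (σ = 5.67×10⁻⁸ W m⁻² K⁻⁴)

Flux at 0.0685 AU: S = 1361/0.0685² = 2.90×10⁵ W m⁻².
From T_eq⁴ = S(1−A)/(4σ): 1−A = 4σT_eq⁴/S.
1−A = 4 × 5.67×10⁻⁸ × (903)⁴ / 2.90×10⁵ = 0.520.

A ≈ 0.48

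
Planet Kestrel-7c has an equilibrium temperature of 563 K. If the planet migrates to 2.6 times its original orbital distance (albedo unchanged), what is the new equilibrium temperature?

T_eq ∝ L^(1/4) · d^(−1/2).
T′ = 563 / 2.6^(1/2) = 349 K.

T_eq ≈ 349 K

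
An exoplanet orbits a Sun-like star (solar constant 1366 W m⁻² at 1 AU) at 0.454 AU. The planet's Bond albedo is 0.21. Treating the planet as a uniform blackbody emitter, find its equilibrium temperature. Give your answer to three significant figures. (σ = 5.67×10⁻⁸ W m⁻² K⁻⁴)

T_eq ≈ 390 K

Flux at 0.454 AU: S = 1366/0.454² = 6630 W m⁻².
Energy balance: absorbed = emitted ⇒ πR²·S(1−A) = 4πR²·σT_eq⁴, so T_eq⁴ = S(1−A)/(4σ).
T_eq = [6630 × 0.79 / (4 × 5.67×10⁻⁸)]^(1/4) = (2.31×10¹⁰)^(1/4) = 390 K.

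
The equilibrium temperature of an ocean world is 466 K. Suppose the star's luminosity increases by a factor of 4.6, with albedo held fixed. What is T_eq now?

T_eq ∝ L^(1/4) · d^(−1/2).
T′ = 466 × 4.6^(1/4) = 682 K.

T_eq ≈ 682 K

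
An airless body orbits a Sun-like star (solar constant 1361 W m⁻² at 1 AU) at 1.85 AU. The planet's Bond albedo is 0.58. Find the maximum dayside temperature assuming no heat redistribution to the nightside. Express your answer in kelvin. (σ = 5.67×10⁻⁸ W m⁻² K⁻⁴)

Flux at 1.85 AU: S = 1361/1.85² = 398 W m⁻².
With no redistribution each surface element balances locally: S(1−A) = σT⁴.
T = [398 × 0.42 / 5.67×10⁻⁸]^(1/4) = (2.95×10⁹)^(1/4) = 233 K.

T_ss ≈ 233 K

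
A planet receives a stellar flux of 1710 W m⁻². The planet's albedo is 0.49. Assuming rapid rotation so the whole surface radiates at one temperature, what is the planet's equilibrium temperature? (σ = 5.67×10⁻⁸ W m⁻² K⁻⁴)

T_eq ≈ 249 K

Energy balance: absorbed = emitted ⇒ πR²·S(1−A) = 4πR²·σT_eq⁴, so T_eq⁴ = S(1−A)/(4σ).
T_eq = [1710 × 0.51 / (4 × 5.67×10⁻⁸)]^(1/4) = (3.85×10⁹)^(1/4) = 249 K.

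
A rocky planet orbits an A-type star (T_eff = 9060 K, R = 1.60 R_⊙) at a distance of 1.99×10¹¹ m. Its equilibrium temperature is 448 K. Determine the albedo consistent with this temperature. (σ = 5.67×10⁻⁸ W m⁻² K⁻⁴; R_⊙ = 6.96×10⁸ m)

A ≈ 0.24

R_⋆ = 1.60 × 6.96×10⁸ = 1.11×10⁹ m.
L = 4πR_⋆²σT_⋆⁴ = 4π(1.11×10⁹)² × 5.67×10⁻⁸ × (9060)⁴ = 5.95×10²⁷ W.
S = L/(4πd²) = 1.20×10⁴ W m⁻².
From T_eq⁴ = S(1−A)/(4σ): 1−A = 4σT_eq⁴/S.
1−A = 4 × 5.67×10⁻⁸ × (448)⁴ / 1.20×10⁴ = 0.764.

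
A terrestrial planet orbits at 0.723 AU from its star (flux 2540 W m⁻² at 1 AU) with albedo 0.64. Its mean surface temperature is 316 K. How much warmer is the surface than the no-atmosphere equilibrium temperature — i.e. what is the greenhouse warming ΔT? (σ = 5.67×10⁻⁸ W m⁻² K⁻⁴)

ΔT ≈ 19.7 K

S = 2540/0.723² = 4859 W m⁻².
T_eq = [S(1−A)/(4σ)]^(1/4) = [4859×0.36/(4×5.67×10⁻⁸)]^(1/4) = 296.3 K.
ΔT = T_surf − T_eq = 316 − 296.3.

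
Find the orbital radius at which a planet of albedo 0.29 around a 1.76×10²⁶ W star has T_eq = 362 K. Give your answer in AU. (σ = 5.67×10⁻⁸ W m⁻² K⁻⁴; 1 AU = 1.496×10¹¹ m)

From T_eq⁴ = L(1−A)/(16πσd²): d = √[L(1−A)/(16πσT_eq⁴)].
d = √[1.76×10²⁶ × 0.71 / (16π × 5.67×10⁻⁸ × (362)⁴)] = 5.05×10¹⁰ m = 0.338 AU.

d ≈ 0.338 AU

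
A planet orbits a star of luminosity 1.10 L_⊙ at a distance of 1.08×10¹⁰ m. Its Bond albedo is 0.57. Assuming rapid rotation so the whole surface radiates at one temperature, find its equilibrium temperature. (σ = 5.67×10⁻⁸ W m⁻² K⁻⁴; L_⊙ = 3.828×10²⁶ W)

L = 1.10 × 3.828×10²⁶ = 4.21×10²⁶ W.
Flux: S = L/(4πd²) = 4.21×10²⁶/(4π×(1.08×10¹⁰)²) = 2.87×10⁵ W m⁻².
Energy balance: absorbed = emitted ⇒ πR²·S(1−A) = 4πR²·σT_eq⁴, so T_eq⁴ = S(1−A)/(4σ).
T_eq = [2.87×10⁵ × 0.43 / (4 × 5.67×10⁻⁸)]^(1/4) = (5.45×10¹¹)^(1/4) = 859 K.

T_eq ≈ 859 K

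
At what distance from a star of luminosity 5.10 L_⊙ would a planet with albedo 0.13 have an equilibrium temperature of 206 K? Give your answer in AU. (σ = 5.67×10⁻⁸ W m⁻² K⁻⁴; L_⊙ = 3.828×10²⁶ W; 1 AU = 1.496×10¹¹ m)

L = 5.10 × 3.828×10²⁶ = 1.95×10²⁷ W.
From T_eq⁴ = L(1−A)/(16πσd²): d = √[L(1−A)/(16πσT_eq⁴)].
d = √[1.95×10²⁷ × 0.87 / (16π × 5.67×10⁻⁸ × (206)⁴)] = 5.75×10¹¹ m = 3.85 AU.

d ≈ 3.85 AU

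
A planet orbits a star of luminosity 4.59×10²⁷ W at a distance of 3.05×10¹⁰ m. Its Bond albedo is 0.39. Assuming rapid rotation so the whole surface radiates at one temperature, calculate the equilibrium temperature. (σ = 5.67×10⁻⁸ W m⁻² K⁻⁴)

Flux: S = L/(4πd²) = 4.59×10²⁷/(4π×(3.05×10¹⁰)²) = 3.93×10⁵ W m⁻².
Energy balance: absorbed = emitted ⇒ πR²·S(1−A) = 4πR²·σT_eq⁴, so T_eq⁴ = S(1−A)/(4σ).
T_eq = [3.93×10⁵ × 0.61 / (4 × 5.67×10⁻⁸)]^(1/4) = (1.06×10¹²)^(1/4) = 1010 K.

T_eq ≈ 1010 K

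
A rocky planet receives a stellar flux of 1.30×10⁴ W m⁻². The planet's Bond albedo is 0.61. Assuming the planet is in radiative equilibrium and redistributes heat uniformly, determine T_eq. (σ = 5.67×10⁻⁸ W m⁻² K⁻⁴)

Energy balance: absorbed = emitted ⇒ πR²·S(1−A) = 4πR²·σT_eq⁴, so T_eq⁴ = S(1−A)/(4σ).
T_eq = [1.30×10⁴ × 0.39 / (4 × 5.67×10⁻⁸)]^(1/4) = (2.24×10¹⁰)^(1/4) = 387 K.

T_eq ≈ 387 K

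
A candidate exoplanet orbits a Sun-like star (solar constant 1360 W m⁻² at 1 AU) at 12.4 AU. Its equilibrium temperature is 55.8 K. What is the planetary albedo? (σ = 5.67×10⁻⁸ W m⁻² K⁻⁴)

Flux at 12.4 AU: S = 1360/12.4² = 8.84 W m⁻².
From T_eq⁴ = S(1−A)/(4σ): 1−A = 4σT_eq⁴/S.
1−A = 4 × 5.67×10⁻⁸ × (55.8)⁴ / 8.84 = 0.249.

A ≈ 0.75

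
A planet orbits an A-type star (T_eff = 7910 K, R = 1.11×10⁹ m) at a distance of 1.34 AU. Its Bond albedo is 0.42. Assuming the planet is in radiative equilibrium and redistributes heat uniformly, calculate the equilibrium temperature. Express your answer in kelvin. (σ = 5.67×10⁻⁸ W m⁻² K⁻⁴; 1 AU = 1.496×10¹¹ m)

T_eq ≈ 363 K

d = 1.34 AU = 2.00×10¹¹ m.
L = 4πR_⋆²σT_⋆⁴ = 4π(1.11×10⁹)² × 5.67×10⁻⁸ × (7910)⁴ = 3.44×10²⁷ W.
S = L/(4πd²) = 6810 W m⁻².
Energy balance: absorbed = emitted ⇒ πR²·S(1−A) = 4πR²·σT_eq⁴, so T_eq⁴ = S(1−A)/(4σ).
T_eq = [6810 × 0.58 / (4 × 5.67×10⁻⁸)]^(1/4) = (1.74×10¹⁰)^(1/4) = 363 K.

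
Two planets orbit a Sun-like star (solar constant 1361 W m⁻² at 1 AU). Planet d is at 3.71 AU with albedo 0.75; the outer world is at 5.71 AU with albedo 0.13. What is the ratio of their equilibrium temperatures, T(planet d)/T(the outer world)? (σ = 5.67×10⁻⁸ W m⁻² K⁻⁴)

T_eq = [S₀(1−A)/(4σd²)]^(1/4), so T ∝ (1−A)^(1/4) / √d.
T₁ = [1361×0.25/(4×5.67×10⁻⁸×3.71²)]^(1/4) = 102.18 K.
T₂ = [1361×0.87/(4×5.67×10⁻⁸×5.71²)]^(1/4) = 112.49 K.

T₁/T₂ ≈ 0.908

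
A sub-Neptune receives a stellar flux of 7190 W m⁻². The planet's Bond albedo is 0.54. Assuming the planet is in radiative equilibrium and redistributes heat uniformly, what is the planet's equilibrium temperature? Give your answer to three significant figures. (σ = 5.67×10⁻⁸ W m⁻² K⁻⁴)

Energy balance: absorbed = emitted ⇒ πR²·S(1−A) = 4πR²·σT_eq⁴, so T_eq⁴ = S(1−A)/(4σ).
T_eq = [7190 × 0.46 / (4 × 5.67×10⁻⁸)]^(1/4) = (1.46×10¹⁰)^(1/4) = 348 K.

T_eq ≈ 348 K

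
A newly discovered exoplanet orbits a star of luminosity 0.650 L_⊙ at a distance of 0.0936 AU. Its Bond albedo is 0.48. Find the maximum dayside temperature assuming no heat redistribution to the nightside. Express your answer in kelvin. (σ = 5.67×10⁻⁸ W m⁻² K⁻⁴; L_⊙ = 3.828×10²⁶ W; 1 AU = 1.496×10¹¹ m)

T_ss ≈ 981 K

d = 0.0936 AU = 1.40×10¹⁰ m.
L = 0.650 × 3.828×10²⁶ = 2.49×10²⁶ W.
Flux: S = L/(4πd²) = 2.49×10²⁶/(4π×(1.40×10¹⁰)²) = 1.01×10⁵ W m⁻².
With no redistribution each surface element balances locally: S(1−A) = σT⁴.
T = [1.01×10⁵ × 0.52 / 5.67×10⁻⁸]^(1/4) = (9.26×10¹¹)^(1/4) = 981 K.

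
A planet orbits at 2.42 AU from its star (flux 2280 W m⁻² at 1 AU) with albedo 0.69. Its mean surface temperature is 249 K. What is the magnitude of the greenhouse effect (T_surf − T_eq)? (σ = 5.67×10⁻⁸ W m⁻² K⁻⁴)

S = 2280/2.42² = 389.3 W m⁻².
T_eq = [S(1−A)/(4σ)]^(1/4) = [389.3×0.31/(4×5.67×10⁻⁸)]^(1/4) = 151.9 K.
ΔT = T_surf − T_eq = 249 − 151.9.

ΔT ≈ 97.1 K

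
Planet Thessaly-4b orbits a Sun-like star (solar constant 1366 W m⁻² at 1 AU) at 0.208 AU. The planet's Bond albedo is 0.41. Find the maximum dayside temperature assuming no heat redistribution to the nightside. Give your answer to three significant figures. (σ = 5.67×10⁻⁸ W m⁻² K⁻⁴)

Flux at 0.208 AU: S = 1366/0.208² = 3.16×10⁴ W m⁻².
With no redistribution each surface element balances locally: S(1−A) = σT⁴.
T = [3.16×10⁴ × 0.59 / 5.67×10⁻⁸]^(1/4) = (3.29×10¹¹)^(1/4) = 757 K.

T_ss ≈ 757 K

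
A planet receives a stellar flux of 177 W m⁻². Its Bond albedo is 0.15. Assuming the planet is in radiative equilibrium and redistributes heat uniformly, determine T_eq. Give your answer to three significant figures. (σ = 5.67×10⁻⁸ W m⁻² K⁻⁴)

Energy balance: absorbed = emitted ⇒ πR²·S(1−A) = 4πR²·σT_eq⁴, so T_eq⁴ = S(1−A)/(4σ).
T_eq = [177 × 0.85 / (4 × 5.67×10⁻⁸)]^(1/4) = (6.63×10⁸)^(1/4) = 160 K.

T_eq ≈ 160 K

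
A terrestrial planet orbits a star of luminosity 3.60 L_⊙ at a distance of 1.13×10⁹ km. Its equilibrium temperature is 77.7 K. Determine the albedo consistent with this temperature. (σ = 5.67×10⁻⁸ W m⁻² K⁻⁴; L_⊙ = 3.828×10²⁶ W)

A ≈ 0.90

d = 1.13×10⁹ km = 1.13×10¹² m.
L = 3.60 × 3.828×10²⁶ = 1.38×10²⁷ W.
Flux: S = L/(4πd²) = 1.38×10²⁷/(4π×(1.13×10¹²)²) = 85.9 W m⁻².
From T_eq⁴ = S(1−A)/(4σ): 1−A = 4σT_eq⁴/S.
1−A = 4 × 5.67×10⁻⁸ × (77.7)⁴ / 85.9 = 0.096.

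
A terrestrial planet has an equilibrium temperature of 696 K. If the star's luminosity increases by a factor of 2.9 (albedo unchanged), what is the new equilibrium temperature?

T_eq ≈ 908 K

T_eq ∝ L^(1/4) · d^(−1/2).
T′ = 696 × 2.9^(1/4) = 908 K.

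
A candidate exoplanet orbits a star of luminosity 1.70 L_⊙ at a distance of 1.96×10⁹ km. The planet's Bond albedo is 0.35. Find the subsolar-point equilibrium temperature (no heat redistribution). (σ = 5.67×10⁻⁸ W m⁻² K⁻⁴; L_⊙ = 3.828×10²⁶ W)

d = 1.96×10⁹ km = 1.96×10¹² m.
L = 1.70 × 3.828×10²⁶ = 6.51×10²⁶ W.
Flux: S = L/(4πd²) = 6.51×10²⁶/(4π×(1.96×10¹²)²) = 13.5 W m⁻².
At the subsolar point the surface absorbs S(1−A) and emits σT⁴ per unit area — no factor of 4, since only the local patch is in balance.
T = [13.5 × 0.65 / 5.67×10⁻⁸]^(1/4) = (1.55×10⁸)^(1/4) = 111 K.

T_ss ≈ 111 K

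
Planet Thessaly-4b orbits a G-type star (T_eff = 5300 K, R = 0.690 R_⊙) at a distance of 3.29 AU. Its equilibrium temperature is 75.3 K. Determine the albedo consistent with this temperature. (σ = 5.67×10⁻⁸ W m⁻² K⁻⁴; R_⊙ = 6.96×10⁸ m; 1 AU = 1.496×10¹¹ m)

A ≈ 0.83

R_⋆ = 0.690 × 6.96×10⁸ = 4.80×10⁸ m.
d = 3.29 AU = 4.92×10¹¹ m.
L = 4πR_⋆²σT_⋆⁴ = 4π(4.80×10⁸)² × 5.67×10⁻⁸ × (5300)⁴ = 1.30×10²⁶ W.
S = L/(4πd²) = 42.6 W m⁻².
From T_eq⁴ = S(1−A)/(4σ): 1−A = 4σT_eq⁴/S.
1−A = 4 × 5.67×10⁻⁸ × (75.3)⁴ / 42.6 = 0.171.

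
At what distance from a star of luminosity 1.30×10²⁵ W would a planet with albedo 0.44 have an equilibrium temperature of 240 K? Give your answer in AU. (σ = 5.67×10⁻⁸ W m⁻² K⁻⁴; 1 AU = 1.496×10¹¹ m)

From T_eq⁴ = L(1−A)/(16πσd²): d = √[L(1−A)/(16πσT_eq⁴)].
d = √[1.30×10²⁵ × 0.56 / (16π × 5.67×10⁻⁸ × (240)⁴)] = 2.77×10¹⁰ m = 0.185 AU.

d ≈ 0.185 AU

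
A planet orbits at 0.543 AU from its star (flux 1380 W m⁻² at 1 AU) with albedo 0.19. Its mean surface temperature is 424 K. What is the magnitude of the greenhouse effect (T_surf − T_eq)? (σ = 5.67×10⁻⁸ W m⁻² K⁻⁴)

S = 1380/0.543² = 4680 W m⁻².
T_eq = [S(1−A)/(4σ)]^(1/4) = [4680×0.81/(4×5.67×10⁻⁸)]^(1/4) = 359.6 K.
ΔT = T_surf − T_eq = 424 − 359.6.

ΔT ≈ 64.4 K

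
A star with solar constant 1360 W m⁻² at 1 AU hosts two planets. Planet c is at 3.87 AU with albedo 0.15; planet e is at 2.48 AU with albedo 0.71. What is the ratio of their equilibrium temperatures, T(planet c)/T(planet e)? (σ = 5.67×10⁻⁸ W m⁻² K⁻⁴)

T_eq = [S₀(1−A)/(4σd²)]^(1/4), so T ∝ (1−A)^(1/4) / √d.
T₁ = [1360×0.85/(4×5.67×10⁻⁸×3.87²)]^(1/4) = 135.82 K.
T₂ = [1360×0.29/(4×5.67×10⁻⁸×2.48²)]^(1/4) = 129.67 K.

T₁/T₂ ≈ 1.047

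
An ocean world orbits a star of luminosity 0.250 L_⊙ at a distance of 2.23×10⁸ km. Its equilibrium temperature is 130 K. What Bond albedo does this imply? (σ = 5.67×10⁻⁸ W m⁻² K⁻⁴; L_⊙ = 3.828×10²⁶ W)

d = 2.23×10⁸ km = 2.23×10¹¹ m.
L = 0.250 × 3.828×10²⁶ = 9.57×10²⁵ W.
Flux: S = L/(4πd²) = 9.57×10²⁵/(4π×(2.23×10¹¹)²) = 153 W m⁻².
From T_eq⁴ = S(1−A)/(4σ): 1−A = 4σT_eq⁴/S.
1−A = 4 × 5.67×10⁻⁸ × (130)⁴ / 153 = 0.423.

A ≈ 0.58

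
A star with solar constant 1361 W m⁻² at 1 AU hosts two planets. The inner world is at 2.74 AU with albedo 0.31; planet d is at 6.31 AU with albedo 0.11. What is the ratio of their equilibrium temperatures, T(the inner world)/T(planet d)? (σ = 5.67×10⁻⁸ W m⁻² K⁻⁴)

T_eq = [S₀(1−A)/(4σd²)]^(1/4), so T ∝ (1−A)^(1/4) / √d.
T₁ = [1361×0.69/(4×5.67×10⁻⁸×2.74²)]^(1/4) = 153.25 K.
T₂ = [1361×0.89/(4×5.67×10⁻⁸×6.31²)]^(1/4) = 107.62 K.

T₁/T₂ ≈ 1.424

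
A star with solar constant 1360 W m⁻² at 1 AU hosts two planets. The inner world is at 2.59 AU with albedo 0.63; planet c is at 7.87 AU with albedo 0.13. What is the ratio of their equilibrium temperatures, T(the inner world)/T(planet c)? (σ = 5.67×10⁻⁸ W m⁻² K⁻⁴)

T_eq = [S₀(1−A)/(4σd²)]^(1/4), so T ∝ (1−A)^(1/4) / √d.
T₁ = [1360×0.37/(4×5.67×10⁻⁸×2.59²)]^(1/4) = 134.86 K.
T₂ = [1360×0.87/(4×5.67×10⁻⁸×7.87²)]^(1/4) = 95.80 K.

T₁/T₂ ≈ 1.408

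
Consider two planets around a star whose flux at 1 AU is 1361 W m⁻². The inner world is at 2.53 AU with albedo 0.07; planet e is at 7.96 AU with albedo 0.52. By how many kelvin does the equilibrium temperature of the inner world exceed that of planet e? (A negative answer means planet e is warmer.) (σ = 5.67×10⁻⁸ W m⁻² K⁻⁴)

T_eq = [S₀(1−A)/(4σd²)]^(1/4), so T ∝ (1−A)^(1/4) / √d.
T₁ = [1361×0.93/(4×5.67×10⁻⁸×2.53²)]^(1/4) = 171.84 K.
T₂ = [1361×0.48/(4×5.67×10⁻⁸×7.96²)]^(1/4) = 82.11 K.

ΔT ≈ 89.7 K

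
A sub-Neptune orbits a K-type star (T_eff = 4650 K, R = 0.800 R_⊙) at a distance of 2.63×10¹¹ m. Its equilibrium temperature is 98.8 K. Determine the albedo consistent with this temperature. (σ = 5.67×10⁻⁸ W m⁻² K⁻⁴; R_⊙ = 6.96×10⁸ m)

A ≈ 0.82

R_⋆ = 0.800 × 6.96×10⁸ = 5.57×10⁸ m.
L = 4πR_⋆²σT_⋆⁴ = 4π(5.57×10⁸)² × 5.67×10⁻⁸ × (4650)⁴ = 1.03×10²⁶ W.
S = L/(4πd²) = 119 W m⁻².
From T_eq⁴ = S(1−A)/(4σ): 1−A = 4σT_eq⁴/S.
1−A = 4 × 5.67×10⁻⁸ × (98.8)⁴ / 119 = 0.182.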